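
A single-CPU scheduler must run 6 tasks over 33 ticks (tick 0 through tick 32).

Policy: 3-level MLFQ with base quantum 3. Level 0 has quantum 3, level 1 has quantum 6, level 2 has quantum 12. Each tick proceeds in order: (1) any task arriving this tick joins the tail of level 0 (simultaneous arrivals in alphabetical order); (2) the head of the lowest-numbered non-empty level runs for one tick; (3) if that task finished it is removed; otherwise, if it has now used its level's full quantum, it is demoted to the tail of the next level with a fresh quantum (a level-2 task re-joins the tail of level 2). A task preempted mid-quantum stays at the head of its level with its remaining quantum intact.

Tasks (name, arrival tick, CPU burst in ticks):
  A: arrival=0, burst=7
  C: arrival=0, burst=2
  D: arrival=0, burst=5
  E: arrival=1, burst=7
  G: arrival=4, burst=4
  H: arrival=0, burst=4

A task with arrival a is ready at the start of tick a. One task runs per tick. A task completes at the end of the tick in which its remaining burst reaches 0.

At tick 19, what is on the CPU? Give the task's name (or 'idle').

running at tick 19 = A

t=0: L0/L1/L2 = ACDH/-/- → run A
t=1: L0/L1/L2 = ACDHE/-/- → run A
t=2: L0/L1/L2 = ACDHE/-/- → run A
t=3: L0/L1/L2 = CDHE/A/- → run C
t=4: L0/L1/L2 = CDHEG/A/- → run C
t=5: L0/L1/L2 = DHEG/A/- → run D
t=6: L0/L1/L2 = DHEG/A/- → run D
t=7: L0/L1/L2 = DHEG/A/- → run D
t=8: L0/L1/L2 = HEG/AD/- → run H
t=9: L0/L1/L2 = HEG/AD/- → run H
t=10: L0/L1/L2 = HEG/AD/- → run H
t=11: L0/L1/L2 = EG/ADH/- → run E
t=12: L0/L1/L2 = EG/ADH/- → run E
t=13: L0/L1/L2 = EG/ADH/- → run E
t=14: L0/L1/L2 = G/ADHE/- → run G
t=15: L0/L1/L2 = G/ADHE/- → run G
t=16: L0/L1/L2 = G/ADHE/- → run G
t=17: L0/L1/L2 = -/ADHEG/- → run A
t=18: L0/L1/L2 = -/ADHEG/- → run A
t=19: L0/L1/L2 = -/ADHEG/- → run A
t=20: L0/L1/L2 = -/ADHEG/- → run A
t=21: L0/L1/L2 = -/DHEG/- → run D
t=22: L0/L1/L2 = -/DHEG/- → run D
t=23: L0/L1/L2 = -/HEG/- → run H
t=24: L0/L1/L2 = -/EG/- → run E
t=25: L0/L1/L2 = -/EG/- → run E
t=26: L0/L1/L2 = -/EG/- → run E
t=27: L0/L1/L2 = -/EG/- → run E
t=28: L0/L1/L2 = -/G/- → run G
t=29: (idle)
t=30: (idle)
t=31: (idle)
t=32: (idle)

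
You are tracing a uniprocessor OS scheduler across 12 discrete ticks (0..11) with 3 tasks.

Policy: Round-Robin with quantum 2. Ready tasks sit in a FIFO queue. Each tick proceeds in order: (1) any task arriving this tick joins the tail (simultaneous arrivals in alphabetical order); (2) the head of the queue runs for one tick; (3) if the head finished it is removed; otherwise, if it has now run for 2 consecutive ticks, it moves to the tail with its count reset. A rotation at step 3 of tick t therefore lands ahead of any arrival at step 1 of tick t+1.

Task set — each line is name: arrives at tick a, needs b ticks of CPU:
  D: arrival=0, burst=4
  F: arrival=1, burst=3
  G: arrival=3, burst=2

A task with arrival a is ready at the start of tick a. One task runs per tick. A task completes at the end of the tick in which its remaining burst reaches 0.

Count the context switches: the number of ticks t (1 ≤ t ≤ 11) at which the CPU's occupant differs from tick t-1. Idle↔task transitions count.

context switches = 5

t=0: queue=[D] q_used=0 → run D
t=1: queue=[D,F] q_used=1 → run D
t=2: queue=[F,D] q_used=0 → run F
t=3: queue=[F,D,G] q_used=1 → run F
t=4: queue=[D,G,F] q_used=0 → run D
t=5: queue=[D,G,F] q_used=1 → run D
t=6: queue=[G,F] q_used=0 → run G
t=7: queue=[G,F] q_used=1 → run G
t=8: queue=[F] q_used=0 → run F
t=9: (idle)
t=10: (idle)
t=11: (idle)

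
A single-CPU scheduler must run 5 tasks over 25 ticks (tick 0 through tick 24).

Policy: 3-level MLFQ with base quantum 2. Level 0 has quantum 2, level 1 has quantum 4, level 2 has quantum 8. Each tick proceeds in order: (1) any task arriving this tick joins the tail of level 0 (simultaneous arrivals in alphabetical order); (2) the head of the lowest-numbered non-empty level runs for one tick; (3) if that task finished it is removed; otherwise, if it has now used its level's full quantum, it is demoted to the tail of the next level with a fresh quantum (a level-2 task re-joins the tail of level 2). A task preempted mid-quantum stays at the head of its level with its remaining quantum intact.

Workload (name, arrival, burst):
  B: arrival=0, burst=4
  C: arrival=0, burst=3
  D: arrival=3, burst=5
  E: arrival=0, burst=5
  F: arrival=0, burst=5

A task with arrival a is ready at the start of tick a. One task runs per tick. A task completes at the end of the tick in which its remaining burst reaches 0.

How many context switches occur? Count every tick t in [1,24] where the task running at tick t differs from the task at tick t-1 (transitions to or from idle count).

t=0: L0/L1/L2 = BCEF/-/- → run B
t=1: L0/L1/L2 = BCEF/-/- → run B
t=2: L0/L1/L2 = CEF/B/- → run C
t=3: L0/L1/L2 = CEFD/B/- → run C
t=4: L0/L1/L2 = EFD/BC/- → run E
t=5: L0/L1/L2 = EFD/BC/- → run E
t=6: L0/L1/L2 = FD/BCE/- → run F
t=7: L0/L1/L2 = FD/BCE/- → run F
t=8: L0/L1/L2 = D/BCEF/- → run D
t=9: L0/L1/L2 = D/BCEF/- → run D
t=10: L0/L1/L2 = -/BCEFD/- → run B
t=11: L0/L1/L2 = -/BCEFD/- → run B
t=12: L0/L1/L2 = -/CEFD/- → run C
t=13: L0/L1/L2 = -/EFD/- → run E
t=14: L0/L1/L2 = -/EFD/- → run E
t=15: L0/L1/L2 = -/EFD/- → run E
t=16: L0/L1/L2 = -/FD/- → run F
t=17: L0/L1/L2 = -/FD/- → run F
t=18: L0/L1/L2 = -/FD/- → run F
t=19: L0/L1/L2 = -/D/- → run D
t=20: L0/L1/L2 = -/D/- → run D
t=21: L0/L1/L2 = -/D/- → run D
t=22: (idle)
t=23: (idle)
t=24: (idle)

context switches = 10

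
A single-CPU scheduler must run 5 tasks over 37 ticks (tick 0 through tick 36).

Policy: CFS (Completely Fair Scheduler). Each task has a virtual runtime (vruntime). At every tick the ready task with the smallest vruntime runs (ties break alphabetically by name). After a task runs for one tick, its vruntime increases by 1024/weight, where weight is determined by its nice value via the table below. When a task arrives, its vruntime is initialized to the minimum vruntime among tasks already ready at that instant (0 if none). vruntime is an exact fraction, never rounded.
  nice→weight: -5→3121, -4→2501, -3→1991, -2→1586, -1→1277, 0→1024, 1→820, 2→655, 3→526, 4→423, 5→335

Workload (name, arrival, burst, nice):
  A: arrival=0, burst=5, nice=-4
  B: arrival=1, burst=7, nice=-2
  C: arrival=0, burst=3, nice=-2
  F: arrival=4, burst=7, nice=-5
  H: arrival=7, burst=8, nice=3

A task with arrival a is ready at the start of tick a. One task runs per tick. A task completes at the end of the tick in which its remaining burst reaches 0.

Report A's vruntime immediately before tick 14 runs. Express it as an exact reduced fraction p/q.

t=0: vr[A=0 C=0] → run A
t=1: vr[A=1024/2501 B=0 C=0] → run B
t=2: vr[A=1024/2501 B=512/793 C=0] → run C
t=3: vr[A=1024/2501 B=512/793 C=512/793] → run A
t=4: vr[A=2048/2501 B=512/793 C=512/793 F=512/793] → run B
t=5: vr[A=2048/2501 B=1024/793 C=512/793 F=512/793] → run C
t=6: vr[A=2048/2501 B=1024/793 C=1024/793 F=512/793] → run F
t=7: vr[A=2048/2501 B=1024/793 C=1024/793 F=2409984/2474953 H=2048/2501] → run A
t=8: vr[A=3072/2501 B=1024/793 C=1024/793 F=2409984/2474953 H=2048/2501] → run H
t=9: vr[A=3072/2501 B=1024/793 C=1024/793 F=2409984/2474953 H=1819136/657763] → run F
t=10: vr[A=3072/2501 B=1024/793 C=1024/793 F=3222016/2474953 H=1819136/657763] → run A
t=11: vr[A=4096/2501 B=1024/793 C=1024/793 F=3222016/2474953 H=1819136/657763] → run B
t=12: vr[A=4096/2501 B=1536/793 C=1024/793 F=3222016/2474953 H=1819136/657763] → run C
t=13: vr[A=4096/2501 B=1536/793 F=3222016/2474953 H=1819136/657763] → run F
t=14: vr[A=4096/2501 B=1536/793 F=4034048/2474953 H=1819136/657763] → run F
t=15: vr[A=4096/2501 B=1536/793 F=4846080/2474953 H=1819136/657763] → run A
t=16: vr[B=1536/793 F=4846080/2474953 H=1819136/657763] → run B
t=17: vr[B=2048/793 F=4846080/2474953 H=1819136/657763] → run F
t=18: vr[B=2048/793 F=5658112/2474953 H=1819136/657763] → run F
t=19: vr[B=2048/793 F=6470144/2474953 H=1819136/657763] → run B
t=20: vr[B=2560/793 F=6470144/2474953 H=1819136/657763] → run F
t=21: vr[B=2560/793 H=1819136/657763] → run H
t=22: vr[B=2560/793 H=3099648/657763] → run B
t=23: vr[B=3072/793 H=3099648/657763] → run B
t=24: vr[H=3099648/657763] → run H
t=25: vr[H=4380160/657763] → run H
t=26: vr[H=5660672/657763] → run H
t=27: vr[H=6941184/657763] → run H
t=28: vr[H=8221696/657763] → run H
t=29: vr[H=9502208/657763] → run H
t=30: (idle)
t=31: (idle)
t=32: (idle)
t=33: (idle)
t=34: (idle)
t=35: (idle)
t=36: (idle)

vruntime(A, start of tick 14) = 4096/2501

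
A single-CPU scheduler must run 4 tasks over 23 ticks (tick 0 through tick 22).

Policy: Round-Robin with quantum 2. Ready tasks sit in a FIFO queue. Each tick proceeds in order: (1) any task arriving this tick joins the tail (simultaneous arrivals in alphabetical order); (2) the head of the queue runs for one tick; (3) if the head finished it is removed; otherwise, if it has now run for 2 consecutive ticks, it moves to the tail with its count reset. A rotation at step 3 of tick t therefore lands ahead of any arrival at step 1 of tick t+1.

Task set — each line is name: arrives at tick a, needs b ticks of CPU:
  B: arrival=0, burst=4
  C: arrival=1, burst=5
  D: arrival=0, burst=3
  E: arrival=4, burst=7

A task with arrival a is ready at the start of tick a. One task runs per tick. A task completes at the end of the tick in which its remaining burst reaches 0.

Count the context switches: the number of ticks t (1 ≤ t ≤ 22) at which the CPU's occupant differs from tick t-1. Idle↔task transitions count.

t=0: queue=[B,D] q_used=0 → run B
t=1: queue=[B,D,C] q_used=1 → run B
t=2: queue=[D,C,B] q_used=0 → run D
t=3: queue=[D,C,B] q_used=1 → run D
t=4: queue=[C,B,D,E] q_used=0 → run C
t=5: queue=[C,B,D,E] q_used=1 → run C
t=6: queue=[B,D,E,C] q_used=0 → run B
t=7: queue=[B,D,E,C] q_used=1 → run B
t=8: queue=[D,E,C] q_used=0 → run D
t=9: queue=[E,C] q_used=0 → run E
t=10: queue=[E,C] q_used=1 → run E
t=11: queue=[C,E] q_used=0 → run C
t=12: queue=[C,E] q_used=1 → run C
t=13: queue=[E,C] q_used=0 → run E
t=14: queue=[E,C] q_used=1 → run E
t=15: queue=[C,E] q_used=0 → run C
t=16: queue=[E] q_used=0 → run E
t=17: queue=[E] q_used=1 → run E
t=18: queue=[E] q_used=0 → run E
t=19: (idle)
t=20: (idle)
t=21: (idle)
t=22: (idle)

context switches = 10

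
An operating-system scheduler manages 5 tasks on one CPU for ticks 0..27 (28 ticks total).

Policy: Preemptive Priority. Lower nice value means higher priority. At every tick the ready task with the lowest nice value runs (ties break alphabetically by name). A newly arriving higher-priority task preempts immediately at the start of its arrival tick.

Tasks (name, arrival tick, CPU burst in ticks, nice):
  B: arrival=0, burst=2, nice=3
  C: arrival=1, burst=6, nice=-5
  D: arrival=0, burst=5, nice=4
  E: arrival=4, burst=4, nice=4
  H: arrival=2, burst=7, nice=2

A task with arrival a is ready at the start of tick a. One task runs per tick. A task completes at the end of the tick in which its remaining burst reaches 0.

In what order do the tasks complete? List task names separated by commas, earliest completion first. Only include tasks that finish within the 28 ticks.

completion order = C, H, B, D, E

t=0: ready={B,D} → run B
t=1: ready={B,C,D} → run C
t=2: ready={B,C,D,H} → run C
t=3: ready={B,C,D,H} → run C
t=4: ready={B,C,D,E,H} → run C
t=5: ready={B,C,D,E,H} → run C
t=6: ready={B,C,D,E,H} → run C
t=7: ready={B,D,E,H} → run H
t=8: ready={B,D,E,H} → run H
t=9: ready={B,D,E,H} → run H
t=10: ready={B,D,E,H} → run H
t=11: ready={B,D,E,H} → run H
t=12: ready={B,D,E,H} → run H
t=13: ready={B,D,E,H} → run H
t=14: ready={B,D,E} → run B
t=15: ready={D,E} → run D
t=16: ready={D,E} → run D
t=17: ready={D,E} → run D
t=18: ready={D,E} → run D
t=19: ready={D,E} → run D
t=20: ready={E} → run E
t=21: ready={E} → run E
t=22: ready={E} → run E
t=23: ready={E} → run E
t=24: (idle)
t=25: (idle)
t=26: (idle)
t=27: (idle)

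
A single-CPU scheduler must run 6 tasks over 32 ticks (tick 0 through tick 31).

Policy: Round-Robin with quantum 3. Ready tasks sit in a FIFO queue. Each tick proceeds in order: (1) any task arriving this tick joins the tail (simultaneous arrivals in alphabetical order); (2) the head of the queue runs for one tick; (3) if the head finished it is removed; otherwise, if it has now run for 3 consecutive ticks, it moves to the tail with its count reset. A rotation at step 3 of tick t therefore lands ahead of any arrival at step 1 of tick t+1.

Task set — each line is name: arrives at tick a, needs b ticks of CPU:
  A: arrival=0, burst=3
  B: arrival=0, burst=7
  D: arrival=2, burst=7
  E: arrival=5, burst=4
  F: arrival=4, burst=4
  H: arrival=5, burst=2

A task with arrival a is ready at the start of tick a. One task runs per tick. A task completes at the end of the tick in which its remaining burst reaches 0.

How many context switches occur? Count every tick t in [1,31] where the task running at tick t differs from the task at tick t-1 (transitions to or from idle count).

context switches = 12

t=0: queue=[A,B] q_used=0 → run A
t=1: queue=[A,B] q_used=1 → run A
t=2: queue=[A,B,D] q_used=2 → run A
t=3: queue=[B,D] q_used=0 → run B
t=4: queue=[B,D,F] q_used=1 → run B
t=5: queue=[B,D,F,E,H] q_used=2 → run B
t=6: queue=[D,F,E,H,B] q_used=0 → run D
t=7: queue=[D,F,E,H,B] q_used=1 → run D
t=8: queue=[D,F,E,H,B] q_used=2 → run D
t=9: queue=[F,E,H,B,D] q_used=0 → run F
t=10: queue=[F,E,H,B,D] q_used=1 → run F
t=11: queue=[F,E,H,B,D] q_used=2 → run F
t=12: queue=[E,H,B,D,F] q_used=0 → run E
t=13: queue=[E,H,B,D,F] q_used=1 → run E
t=14: queue=[E,H,B,D,F] q_used=2 → run E
t=15: queue=[H,B,D,F,E] q_used=0 → run H
t=16: queue=[H,B,D,F,E] q_used=1 → run H
t=17: queue=[B,D,F,E] q_used=0 → run B
t=18: queue=[B,D,F,E] q_used=1 → run B
t=19: queue=[B,D,F,E] q_used=2 → run B
t=20: queue=[D,F,E,B] q_used=0 → run D
t=21: queue=[D,F,E,B] q_used=1 → run D
t=22: queue=[D,F,E,B] q_used=2 → run D
t=23: queue=[F,E,B,D] q_used=0 → run F
t=24: queue=[E,B,D] q_used=0 → run E
t=25: queue=[B,D] q_used=0 → run B
t=26: queue=[D] q_used=0 → run D
t=27: (idle)
t=28: (idle)
t=29: (idle)
t=30: (idle)
t=31: (idle)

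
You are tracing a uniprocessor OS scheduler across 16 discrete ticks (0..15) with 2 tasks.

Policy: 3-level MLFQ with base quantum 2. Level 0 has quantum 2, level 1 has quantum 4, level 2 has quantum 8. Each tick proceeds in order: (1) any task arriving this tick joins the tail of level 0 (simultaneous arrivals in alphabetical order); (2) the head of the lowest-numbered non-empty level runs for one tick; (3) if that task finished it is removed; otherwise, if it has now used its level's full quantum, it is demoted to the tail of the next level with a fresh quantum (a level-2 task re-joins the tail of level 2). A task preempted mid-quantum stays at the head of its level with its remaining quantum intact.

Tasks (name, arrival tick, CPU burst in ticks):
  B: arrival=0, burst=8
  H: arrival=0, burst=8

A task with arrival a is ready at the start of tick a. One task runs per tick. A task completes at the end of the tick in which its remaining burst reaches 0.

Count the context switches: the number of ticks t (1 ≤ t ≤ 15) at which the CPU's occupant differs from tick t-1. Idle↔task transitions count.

context switches = 5

t=0: L0/L1/L2 = BH/-/- → run B
t=1: L0/L1/L2 = BH/-/- → run B
t=2: L0/L1/L2 = H/B/- → run H
t=3: L0/L1/L2 = H/B/- → run H
t=4: L0/L1/L2 = -/BH/- → run B
t=5: L0/L1/L2 = -/BH/- → run B
t=6: L0/L1/L2 = -/BH/- → run B
t=7: L0/L1/L2 = -/BH/- → run B
t=8: L0/L1/L2 = -/H/B → run H
t=9: L0/L1/L2 = -/H/B → run H
t=10: L0/L1/L2 = -/H/B → run H
t=11: L0/L1/L2 = -/H/B → run H
t=12: L0/L1/L2 = -/-/BH → run B
t=13: L0/L1/L2 = -/-/BH → run B
t=14: L0/L1/L2 = -/-/H → run H
t=15: L0/L1/L2 = -/-/H → run H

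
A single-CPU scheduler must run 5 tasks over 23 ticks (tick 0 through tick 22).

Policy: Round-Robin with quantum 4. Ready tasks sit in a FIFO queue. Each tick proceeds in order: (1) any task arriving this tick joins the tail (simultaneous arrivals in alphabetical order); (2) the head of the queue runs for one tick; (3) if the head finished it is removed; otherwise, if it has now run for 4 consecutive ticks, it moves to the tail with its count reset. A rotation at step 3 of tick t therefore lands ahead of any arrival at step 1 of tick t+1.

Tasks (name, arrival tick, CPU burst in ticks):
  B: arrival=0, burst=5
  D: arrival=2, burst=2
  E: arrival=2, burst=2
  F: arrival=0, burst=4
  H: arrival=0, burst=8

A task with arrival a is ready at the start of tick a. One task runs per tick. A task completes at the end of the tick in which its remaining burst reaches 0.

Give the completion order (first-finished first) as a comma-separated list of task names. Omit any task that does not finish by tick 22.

t=0: queue=[B,F,H] q_used=0 → run B
t=1: queue=[B,F,H] q_used=1 → run B
t=2: queue=[B,F,H,D,E] q_used=2 → run B
t=3: queue=[B,F,H,D,E] q_used=3 → run B
t=4: queue=[F,H,D,E,B] q_used=0 → run F
t=5: queue=[F,H,D,E,B] q_used=1 → run F
t=6: queue=[F,H,D,E,B] q_used=2 → run F
t=7: queue=[F,H,D,E,B] q_used=3 → run F
t=8: queue=[H,D,E,B] q_used=0 → run H
t=9: queue=[H,D,E,B] q_used=1 → run H
t=10: queue=[H,D,E,B] q_used=2 → run H
t=11: queue=[H,D,E,B] q_used=3 → run H
t=12: queue=[D,E,B,H] q_used=0 → run D
t=13: queue=[D,E,B,H] q_used=1 → run D
t=14: queue=[E,B,H] q_used=0 → run E
t=15: queue=[E,B,H] q_used=1 → run E
t=16: queue=[B,H] q_used=0 → run B
t=17: queue=[H] q_used=0 → run H
t=18: queue=[H] q_used=1 → run H
t=19: queue=[H] q_used=2 → run H
t=20: queue=[H] q_used=3 → run H
t=21: (idle)
t=22: (idle)

completion order = F, D, E, B, H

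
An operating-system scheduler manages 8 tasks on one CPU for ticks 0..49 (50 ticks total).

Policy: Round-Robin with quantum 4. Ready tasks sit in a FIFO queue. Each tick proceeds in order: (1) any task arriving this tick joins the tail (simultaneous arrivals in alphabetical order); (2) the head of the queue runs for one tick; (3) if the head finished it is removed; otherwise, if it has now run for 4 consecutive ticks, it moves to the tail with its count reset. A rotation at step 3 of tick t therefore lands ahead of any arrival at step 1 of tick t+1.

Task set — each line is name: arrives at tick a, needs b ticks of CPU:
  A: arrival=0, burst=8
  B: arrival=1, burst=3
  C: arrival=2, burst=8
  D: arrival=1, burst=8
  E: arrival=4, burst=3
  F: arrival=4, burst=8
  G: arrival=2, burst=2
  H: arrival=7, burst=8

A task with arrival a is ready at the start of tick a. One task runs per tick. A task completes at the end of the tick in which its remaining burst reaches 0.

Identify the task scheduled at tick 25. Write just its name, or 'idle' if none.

t=0: queue=[A] q_used=0 → run A
t=1: queue=[A,B,D] q_used=1 → run A
t=2: queue=[A,B,D,C,G] q_used=2 → run A
t=3: queue=[A,B,D,C,G] q_used=3 → run A
t=4: queue=[B,D,C,G,A,E,F] q_used=0 → run B
t=5: queue=[B,D,C,G,A,E,F] q_used=1 → run B
t=6: queue=[B,D,C,G,A,E,F] q_used=2 → run B
t=7: queue=[D,C,G,A,E,F,H] q_used=0 → run D
t=8: queue=[D,C,G,A,E,F,H] q_used=1 → run D
t=9: queue=[D,C,G,A,E,F,H] q_used=2 → run D
t=10: queue=[D,C,G,A,E,F,H] q_used=3 → run D
t=11: queue=[C,G,A,E,F,H,D] q_used=0 → run C
t=12: queue=[C,G,A,E,F,H,D] q_used=1 → run C
t=13: queue=[C,G,A,E,F,H,D] q_used=2 → run C
t=14: queue=[C,G,A,E,F,H,D] q_used=3 → run C
t=15: queue=[G,A,E,F,H,D,C] q_used=0 → run G
t=16: queue=[G,A,E,F,H,D,C] q_used=1 → run G
t=17: queue=[A,E,F,H,D,C] q_used=0 → run A
t=18: queue=[A,E,F,H,D,C] q_used=1 → run A
t=19: queue=[A,E,F,H,D,C] q_used=2 → run A
t=20: queue=[A,E,F,H,D,C] q_used=3 → run A
t=21: queue=[E,F,H,D,C] q_used=0 → run E
t=22: queue=[E,F,H,D,C] q_used=1 → run E
t=23: queue=[E,F,H,D,C] q_used=2 → run E
t=24: queue=[F,H,D,C] q_used=0 → run F
t=25: queue=[F,H,D,C] q_used=1 → run F
t=26: queue=[F,H,D,C] q_used=2 → run F
t=27: queue=[F,H,D,C] q_used=3 → run F
t=28: queue=[H,D,C,F] q_used=0 → run H
t=29: queue=[H,D,C,F] q_used=1 → run H
t=30: queue=[H,D,C,F] q_used=2 → run H
t=31: queue=[H,D,C,F] q_used=3 → run H
t=32: queue=[D,C,F,H] q_used=0 → run D
t=33: queue=[D,C,F,H] q_used=1 → run D
t=34: queue=[D,C,F,H] q_used=2 → run D
t=35: queue=[D,C,F,H] q_used=3 → run D
t=36: queue=[C,F,H] q_used=0 → run C
t=37: queue=[C,F,H] q_used=1 → run C
t=38: queue=[C,F,H] q_used=2 → run C
t=39: queue=[C,F,H] q_used=3 → run C
t=40: queue=[F,H] q_used=0 → run F
t=41: queue=[F,H] q_used=1 → run F
t=42: queue=[F,H] q_used=2 → run F
t=43: queue=[F,H] q_used=3 → run F
t=44: queue=[H] q_used=0 → run H
t=45: queue=[H] q_used=1 → run H
t=46: queue=[H] q_used=2 → run H
t=47: queue=[H] q_used=3 → run H
t=48: (idle)
t=49: (idle)

running at tick 25 = F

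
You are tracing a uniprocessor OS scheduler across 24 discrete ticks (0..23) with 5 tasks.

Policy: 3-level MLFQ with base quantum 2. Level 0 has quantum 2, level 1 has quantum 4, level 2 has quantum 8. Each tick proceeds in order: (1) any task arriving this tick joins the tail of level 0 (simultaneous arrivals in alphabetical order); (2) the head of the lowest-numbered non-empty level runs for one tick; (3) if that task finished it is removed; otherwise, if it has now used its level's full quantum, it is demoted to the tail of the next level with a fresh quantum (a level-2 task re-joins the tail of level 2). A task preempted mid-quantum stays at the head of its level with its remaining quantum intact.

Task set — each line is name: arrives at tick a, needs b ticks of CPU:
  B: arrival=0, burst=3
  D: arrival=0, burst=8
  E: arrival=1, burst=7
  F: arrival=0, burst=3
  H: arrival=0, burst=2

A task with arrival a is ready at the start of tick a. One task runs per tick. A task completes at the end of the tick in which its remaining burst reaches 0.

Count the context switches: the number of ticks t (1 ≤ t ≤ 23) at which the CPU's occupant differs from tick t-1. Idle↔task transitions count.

context switches = 11

t=0: L0/L1/L2 = BDFH/-/- → run B
t=1: L0/L1/L2 = BDFHE/-/- → run B
t=2: L0/L1/L2 = DFHE/B/- → run D
t=3: L0/L1/L2 = DFHE/B/- → run D
t=4: L0/L1/L2 = FHE/BD/- → run F
t=5: L0/L1/L2 = FHE/BD/- → run F
t=6: L0/L1/L2 = HE/BDF/- → run H
t=7: L0/L1/L2 = HE/BDF/- → run H
t=8: L0/L1/L2 = E/BDF/- → run E
t=9: L0/L1/L2 = E/BDF/- → run E
t=10: L0/L1/L2 = -/BDFE/- → run B
t=11: L0/L1/L2 = -/DFE/- → run D
t=12: L0/L1/L2 = -/DFE/- → run D
t=13: L0/L1/L2 = -/DFE/- → run D
t=14: L0/L1/L2 = -/DFE/- → run D
t=15: L0/L1/L2 = -/FE/D → run F
t=16: L0/L1/L2 = -/E/D → run E
t=17: L0/L1/L2 = -/E/D → run E
t=18: L0/L1/L2 = -/E/D → run E
t=19: L0/L1/L2 = -/E/D → run E
t=20: L0/L1/L2 = -/-/DE → run D
t=21: L0/L1/L2 = -/-/DE → run D
t=22: L0/L1/L2 = -/-/E → run E
t=23: (idle)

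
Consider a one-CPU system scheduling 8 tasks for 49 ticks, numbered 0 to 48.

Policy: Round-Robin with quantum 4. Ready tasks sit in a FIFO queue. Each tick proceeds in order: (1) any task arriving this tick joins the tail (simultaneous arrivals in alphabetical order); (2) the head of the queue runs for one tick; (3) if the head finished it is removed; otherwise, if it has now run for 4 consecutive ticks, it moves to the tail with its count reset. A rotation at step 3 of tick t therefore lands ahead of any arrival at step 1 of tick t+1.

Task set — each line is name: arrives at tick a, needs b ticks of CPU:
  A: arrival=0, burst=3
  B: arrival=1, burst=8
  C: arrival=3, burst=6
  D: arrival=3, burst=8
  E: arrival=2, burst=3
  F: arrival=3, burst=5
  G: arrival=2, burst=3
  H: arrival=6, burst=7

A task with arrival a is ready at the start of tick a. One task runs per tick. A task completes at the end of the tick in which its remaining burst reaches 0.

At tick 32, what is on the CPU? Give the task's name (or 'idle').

t=0: queue=[A] q_used=0 → run A
t=1: queue=[A,B] q_used=1 → run A
t=2: queue=[A,B,E,G] q_used=2 → run A
t=3: queue=[B,E,G,C,D,F] q_used=0 → run B
t=4: queue=[B,E,G,C,D,F] q_used=1 → run B
t=5: queue=[B,E,G,C,D,F] q_used=2 → run B
t=6: queue=[B,E,G,C,D,F,H] q_used=3 → run B
t=7: queue=[E,G,C,D,F,H,B] q_used=0 → run E
t=8: queue=[E,G,C,D,F,H,B] q_used=1 → run E
t=9: queue=[E,G,C,D,F,H,B] q_used=2 → run E
t=10: queue=[G,C,D,F,H,B] q_used=0 → run G
t=11: queue=[G,C,D,F,H,B] q_used=1 → run G
t=12: queue=[G,C,D,F,H,B] q_used=2 → run G
t=13: queue=[C,D,F,H,B] q_used=0 → run C
t=14: queue=[C,D,F,H,B] q_used=1 → run C
t=15: queue=[C,D,F,H,B] q_used=2 → run C
t=16: queue=[C,D,F,H,B] q_used=3 → run C
t=17: queue=[D,F,H,B,C] q_used=0 → run D
t=18: queue=[D,F,H,B,C] q_used=1 → run D
t=19: queue=[D,F,H,B,C] q_used=2 → run D
t=20: queue=[D,F,H,B,C] q_used=3 → run D
t=21: queue=[F,H,B,C,D] q_used=0 → run F
t=22: queue=[F,H,B,C,D] q_used=1 → run F
t=23: queue=[F,H,B,C,D] q_used=2 → run F
t=24: queue=[F,H,B,C,D] q_used=3 → run F
t=25: queue=[H,B,C,D,F] q_used=0 → run H
t=26: queue=[H,B,C,D,F] q_used=1 → run H
t=27: queue=[H,B,C,D,F] q_used=2 → run H
t=28: queue=[H,B,C,D,F] q_used=3 → run H
t=29: queue=[B,C,D,F,H] q_used=0 → run B
t=30: queue=[B,C,D,F,H] q_used=1 → run B
t=31: queue=[B,C,D,F,H] q_used=2 → run B
t=32: queue=[B,C,D,F,H] q_used=3 → run B
t=33: queue=[C,D,F,H] q_used=0 → run C
t=34: queue=[C,D,F,H] q_used=1 → run C
t=35: queue=[D,F,H] q_used=0 → run D
t=36: queue=[D,F,H] q_used=1 → run D
t=37: queue=[D,F,H] q_used=2 → run D
t=38: queue=[D,F,H] q_used=3 → run D
t=39: queue=[F,H] q_used=0 → run F
t=40: queue=[H] q_used=0 → run H
t=41: queue=[H] q_used=1 → run H
t=42: queue=[H] q_used=2 → run H
t=43: (idle)
t=44: (idle)
t=45: (idle)
t=46: (idle)
t=47: (idle)
t=48: (idle)

running at tick 32 = B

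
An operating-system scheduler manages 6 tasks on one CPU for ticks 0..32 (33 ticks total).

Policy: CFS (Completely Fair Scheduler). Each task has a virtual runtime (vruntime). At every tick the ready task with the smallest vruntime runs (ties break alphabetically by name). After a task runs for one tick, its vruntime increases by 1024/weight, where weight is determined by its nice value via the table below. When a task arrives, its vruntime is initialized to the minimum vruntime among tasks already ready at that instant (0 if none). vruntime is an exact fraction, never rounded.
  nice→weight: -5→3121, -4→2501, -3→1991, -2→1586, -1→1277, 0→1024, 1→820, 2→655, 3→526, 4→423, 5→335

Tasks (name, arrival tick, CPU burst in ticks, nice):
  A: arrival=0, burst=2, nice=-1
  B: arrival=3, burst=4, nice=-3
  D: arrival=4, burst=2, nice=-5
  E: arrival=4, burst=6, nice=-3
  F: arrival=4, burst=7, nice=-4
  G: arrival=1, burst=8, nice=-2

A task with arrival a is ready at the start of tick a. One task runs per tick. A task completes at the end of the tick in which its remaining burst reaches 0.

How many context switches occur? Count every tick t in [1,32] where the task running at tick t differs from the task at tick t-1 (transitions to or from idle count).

t=0: vr[A=0] → run A
t=1: vr[A=1024/1277 G=1024/1277] → run A
t=2: vr[G=1024/1277] → run G
t=3: vr[B=1465856/1012661 G=1465856/1012661] → run B
t=4: vr[B=3955484160/2016208051 D=1465856/1012661 E=1465856/1012661 F=1465856/1012661 G=1465856/1012661] → run D
t=5: vr[B=3955484160/2016208051 D=5611901440/3160514981 E=1465856/1012661 F=1465856/1012661 G=1465856/1012661] → run E
t=6: vr[B=3955484160/2016208051 D=5611901440/3160514981 E=3955484160/2016208051 F=1465856/1012661 G=1465856/1012661] → run F
t=7: vr[B=3955484160/2016208051 D=5611901440/3160514981 E=3955484160/2016208051 F=77099520/41519101 G=1465856/1012661] → run G
t=8: vr[B=3955484160/2016208051 D=5611901440/3160514981 E=3955484160/2016208051 F=77099520/41519101 G=2119680/1012661] → run D
t=9: vr[B=3955484160/2016208051 E=3955484160/2016208051 F=77099520/41519101 G=2119680/1012661] → run F
t=10: vr[B=3955484160/2016208051 E=3955484160/2016208051 F=94098944/41519101 G=2119680/1012661] → run B
t=11: vr[B=4992449024/2016208051 E=3955484160/2016208051 F=94098944/41519101 G=2119680/1012661] → run E
t=12: vr[B=4992449024/2016208051 E=4992449024/2016208051 F=94098944/41519101 G=2119680/1012661] → run G
t=13: vr[B=4992449024/2016208051 E=4992449024/2016208051 F=94098944/41519101 G=2773504/1012661] → run F
t=14: vr[B=4992449024/2016208051 E=4992449024/2016208051 F=111098368/41519101 G=2773504/1012661] → run B
t=15: vr[B=6029413888/2016208051 E=4992449024/2016208051 F=111098368/41519101 G=2773504/1012661] → run E
t=16: vr[B=6029413888/2016208051 E=6029413888/2016208051 F=111098368/41519101 G=2773504/1012661] → run F
t=17: vr[B=6029413888/2016208051 E=6029413888/2016208051 F=128097792/41519101 G=2773504/1012661] → run G
t=18: vr[B=6029413888/2016208051 E=6029413888/2016208051 F=128097792/41519101 G=3427328/1012661] → run B
t=19: vr[E=6029413888/2016208051 F=128097792/41519101 G=3427328/1012661] → run E
t=20: vr[E=7066378752/2016208051 F=128097792/41519101 G=3427328/1012661] → run F
t=21: vr[E=7066378752/2016208051 F=145097216/41519101 G=3427328/1012661] → run G
t=22: vr[E=7066378752/2016208051 F=145097216/41519101 G=4081152/1012661] → run F
t=23: vr[E=7066378752/2016208051 F=162096640/41519101 G=4081152/1012661] → run E
t=24: vr[E=8103343616/2016208051 F=162096640/41519101 G=4081152/1012661] → run F
t=25: vr[E=8103343616/2016208051 G=4081152/1012661] → run E
t=26: vr[G=4081152/1012661] → run G
t=27: vr[G=4734976/1012661] → run G
t=28: vr[G=5388800/1012661] → run G
t=29: (idle)
t=30: (idle)
t=31: (idle)
t=32: (idle)

context switches = 26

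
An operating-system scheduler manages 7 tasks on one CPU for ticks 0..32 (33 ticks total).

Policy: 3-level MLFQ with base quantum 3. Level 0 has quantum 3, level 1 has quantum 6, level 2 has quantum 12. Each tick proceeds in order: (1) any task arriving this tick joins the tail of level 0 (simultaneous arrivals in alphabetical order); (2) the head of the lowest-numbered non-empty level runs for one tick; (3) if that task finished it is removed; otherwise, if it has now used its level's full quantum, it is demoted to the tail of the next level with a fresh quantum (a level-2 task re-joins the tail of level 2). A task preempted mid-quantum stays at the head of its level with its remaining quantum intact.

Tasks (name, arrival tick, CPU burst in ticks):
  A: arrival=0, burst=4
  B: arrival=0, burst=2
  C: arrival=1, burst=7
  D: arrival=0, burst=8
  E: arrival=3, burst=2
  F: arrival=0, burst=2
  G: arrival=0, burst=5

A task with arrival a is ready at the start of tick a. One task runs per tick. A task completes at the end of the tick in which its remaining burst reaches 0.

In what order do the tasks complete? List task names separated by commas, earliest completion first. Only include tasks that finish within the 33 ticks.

t=0: L0/L1/L2 = ABDFG/-/- → run A
t=1: L0/L1/L2 = ABDFGC/-/- → run A
t=2: L0/L1/L2 = ABDFGC/-/- → run A
t=3: L0/L1/L2 = BDFGCE/A/- → run B
t=4: L0/L1/L2 = BDFGCE/A/- → run B
t=5: L0/L1/L2 = DFGCE/A/- → run D
t=6: L0/L1/L2 = DFGCE/A/- → run D
t=7: L0/L1/L2 = DFGCE/A/- → run D
t=8: L0/L1/L2 = FGCE/AD/- → run F
t=9: L0/L1/L2 = FGCE/AD/- → run F
t=10: L0/L1/L2 = GCE/AD/- → run G
t=11: L0/L1/L2 = GCE/AD/- → run G
t=12: L0/L1/L2 = GCE/AD/- → run G
t=13: L0/L1/L2 = CE/ADG/- → run C
t=14: L0/L1/L2 = CE/ADG/- → run C
t=15: L0/L1/L2 = CE/ADG/- → run C
t=16: L0/L1/L2 = E/ADGC/- → run E
t=17: L0/L1/L2 = E/ADGC/- → run E
t=18: L0/L1/L2 = -/ADGC/- → run A
t=19: L0/L1/L2 = -/DGC/- → run D
t=20: L0/L1/L2 = -/DGC/- → run D
t=21: L0/L1/L2 = -/DGC/- → run D
t=22: L0/L1/L2 = -/DGC/- → run D
t=23: L0/L1/L2 = -/DGC/- → run D
t=24: L0/L1/L2 = -/GC/- → run G
t=25: L0/L1/L2 = -/GC/- → run G
t=26: L0/L1/L2 = -/C/- → run C
t=27: L0/L1/L2 = -/C/- → run C
t=28: L0/L1/L2 = -/C/- → run C
t=29: L0/L1/L2 = -/C/- → run C
t=30: (idle)
t=31: (idle)
t=32: (idle)

completion order = B, F, E, A, D, G, C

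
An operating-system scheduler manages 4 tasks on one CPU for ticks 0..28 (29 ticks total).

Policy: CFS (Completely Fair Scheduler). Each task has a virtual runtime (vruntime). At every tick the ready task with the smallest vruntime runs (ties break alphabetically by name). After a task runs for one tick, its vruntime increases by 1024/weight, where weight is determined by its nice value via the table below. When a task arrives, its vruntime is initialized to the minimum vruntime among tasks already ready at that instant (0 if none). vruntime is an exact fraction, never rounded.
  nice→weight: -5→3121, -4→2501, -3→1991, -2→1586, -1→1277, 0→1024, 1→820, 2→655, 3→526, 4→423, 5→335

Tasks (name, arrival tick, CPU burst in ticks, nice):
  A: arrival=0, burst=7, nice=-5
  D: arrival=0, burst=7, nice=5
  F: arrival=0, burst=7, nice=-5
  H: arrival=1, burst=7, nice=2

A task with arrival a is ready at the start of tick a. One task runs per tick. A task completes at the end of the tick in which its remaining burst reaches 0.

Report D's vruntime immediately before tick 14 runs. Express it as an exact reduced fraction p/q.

vruntime(D, start of tick 14) = 1024/335

t=0: vr[A=0 D=0 F=0] → run A
t=1: vr[A=1024/3121 D=0 F=0 H=0] → run D
t=2: vr[A=1024/3121 D=1024/335 F=0 H=0] → run F
t=3: vr[A=1024/3121 D=1024/335 F=1024/3121 H=0] → run H
t=4: vr[A=1024/3121 D=1024/335 F=1024/3121 H=1024/655] → run A
t=5: vr[A=2048/3121 D=1024/335 F=1024/3121 H=1024/655] → run F
t=6: vr[A=2048/3121 D=1024/335 F=2048/3121 H=1024/655] → run A
t=7: vr[A=3072/3121 D=1024/335 F=2048/3121 H=1024/655] → run F
t=8: vr[A=3072/3121 D=1024/335 F=3072/3121 H=1024/655] → run A
t=9: vr[A=4096/3121 D=1024/335 F=3072/3121 H=1024/655] → run F
t=10: vr[A=4096/3121 D=1024/335 F=4096/3121 H=1024/655] → run A
t=11: vr[A=5120/3121 D=1024/335 F=4096/3121 H=1024/655] → run F
t=12: vr[A=5120/3121 D=1024/335 F=5120/3121 H=1024/655] → run H
t=13: vr[A=5120/3121 D=1024/335 F=5120/3121 H=2048/655] → run A
t=14: vr[A=6144/3121 D=1024/335 F=5120/3121 H=2048/655] → run F
t=15: vr[A=6144/3121 D=1024/335 F=6144/3121 H=2048/655] → run A
t=16: vr[D=1024/335 F=6144/3121 H=2048/655] → run F
t=17: vr[D=1024/335 H=2048/655] → run D
t=18: vr[D=2048/335 H=2048/655] → run H
t=19: vr[D=2048/335 H=3072/655] → run H
t=20: vr[D=2048/335 H=4096/655] → run D
t=21: vr[D=3072/335 H=4096/655] → run H
t=22: vr[D=3072/335 H=1024/131] → run H
t=23: vr[D=3072/335 H=6144/655] → run D
t=24: vr[D=4096/335 H=6144/655] → run H
t=25: vr[D=4096/335] → run D
t=26: vr[D=1024/67] → run D
t=27: vr[D=6144/335] → run D
t=28: (idle)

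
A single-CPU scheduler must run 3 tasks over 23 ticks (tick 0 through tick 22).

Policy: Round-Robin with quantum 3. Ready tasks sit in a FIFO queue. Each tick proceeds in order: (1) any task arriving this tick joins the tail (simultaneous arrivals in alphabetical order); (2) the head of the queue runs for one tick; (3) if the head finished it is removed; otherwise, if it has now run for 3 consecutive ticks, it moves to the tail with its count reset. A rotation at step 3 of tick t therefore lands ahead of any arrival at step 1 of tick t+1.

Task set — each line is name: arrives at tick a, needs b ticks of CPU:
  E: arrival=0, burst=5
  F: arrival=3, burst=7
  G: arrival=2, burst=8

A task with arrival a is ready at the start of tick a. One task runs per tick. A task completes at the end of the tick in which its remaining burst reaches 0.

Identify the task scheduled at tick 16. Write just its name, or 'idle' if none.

running at tick 16 = F

t=0: queue=[E] q_used=0 → run E
t=1: queue=[E] q_used=1 → run E
t=2: queue=[E,G] q_used=2 → run E
t=3: queue=[G,E,F] q_used=0 → run G
t=4: queue=[G,E,F] q_used=1 → run G
t=5: queue=[G,E,F] q_used=2 → run G
t=6: queue=[E,F,G] q_used=0 → run E
t=7: queue=[E,F,G] q_used=1 → run E
t=8: queue=[F,G] q_used=0 → run F
t=9: queue=[F,G] q_used=1 → run F
t=10: queue=[F,G] q_used=2 → run F
t=11: queue=[G,F] q_used=0 → run G
t=12: queue=[G,F] q_used=1 → run G
t=13: queue=[G,F] q_used=2 → run G
t=14: queue=[F,G] q_used=0 → run F
t=15: queue=[F,G] q_used=1 → run F
t=16: queue=[F,G] q_used=2 → run F
t=17: queue=[G,F] q_used=0 → run G
t=18: queue=[G,F] q_used=1 → run G
t=19: queue=[F] q_used=0 → run F
t=20: (idle)
t=21: (idle)
t=22: (idle)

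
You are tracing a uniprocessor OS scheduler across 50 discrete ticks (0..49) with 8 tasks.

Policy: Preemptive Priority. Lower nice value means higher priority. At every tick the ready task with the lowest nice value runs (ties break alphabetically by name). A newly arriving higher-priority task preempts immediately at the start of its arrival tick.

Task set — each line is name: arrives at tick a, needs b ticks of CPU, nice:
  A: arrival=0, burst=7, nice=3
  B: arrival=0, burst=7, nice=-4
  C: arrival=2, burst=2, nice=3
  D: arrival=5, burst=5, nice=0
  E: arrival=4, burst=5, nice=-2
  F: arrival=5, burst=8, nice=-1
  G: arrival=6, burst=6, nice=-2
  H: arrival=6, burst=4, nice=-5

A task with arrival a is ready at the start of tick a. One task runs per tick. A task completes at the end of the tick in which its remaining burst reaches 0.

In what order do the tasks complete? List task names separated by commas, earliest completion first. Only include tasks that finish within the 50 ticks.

t=0: ready={A,B} → run B
t=1: ready={A,B} → run B
t=2: ready={A,B,C} → run B
t=3: ready={A,B,C} → run B
t=4: ready={A,B,C,E} → run B
t=5: ready={A,B,C,D,E,F} → run B
t=6: ready={A,B,C,D,E,F,G,H} → run H
t=7: ready={A,B,C,D,E,F,G,H} → run H
t=8: ready={A,B,C,D,E,F,G,H} → run H
t=9: ready={A,B,C,D,E,F,G,H} → run H
t=10: ready={A,B,C,D,E,F,G} → run B
t=11: ready={A,C,D,E,F,G} → run E
t=12: ready={A,C,D,E,F,G} → run E
t=13: ready={A,C,D,E,F,G} → run E
t=14: ready={A,C,D,E,F,G} → run E
t=15: ready={A,C,D,E,F,G} → run E
t=16: ready={A,C,D,F,G} → run G
t=17: ready={A,C,D,F,G} → run G
t=18: ready={A,C,D,F,G} → run G
t=19: ready={A,C,D,F,G} → run G
t=20: ready={A,C,D,F,G} → run G
t=21: ready={A,C,D,F,G} → run G
t=22: ready={A,C,D,F} → run F
t=23: ready={A,C,D,F} → run F
t=24: ready={A,C,D,F} → run F
t=25: ready={A,C,D,F} → run F
t=26: ready={A,C,D,F} → run F
t=27: ready={A,C,D,F} → run F
t=28: ready={A,C,D,F} → run F
t=29: ready={A,C,D,F} → run F
t=30: ready={A,C,D} → run D
t=31: ready={A,C,D} → run D
t=32: ready={A,C,D} → run D
t=33: ready={A,C,D} → run D
t=34: ready={A,C,D} → run D
t=35: ready={A,C} → run A
t=36: ready={A,C} → run A
t=37: ready={A,C} → run A
t=38: ready={A,C} → run A
t=39: ready={A,C} → run A
t=40: ready={A,C} → run A
t=41: ready={A,C} → run A
t=42: ready={C} → run C
t=43: ready={C} → run C
t=44: (idle)
t=45: (idle)
t=46: (idle)
t=47: (idle)
t=48: (idle)
t=49: (idle)

completion order = H, B, E, G, F, D, A, C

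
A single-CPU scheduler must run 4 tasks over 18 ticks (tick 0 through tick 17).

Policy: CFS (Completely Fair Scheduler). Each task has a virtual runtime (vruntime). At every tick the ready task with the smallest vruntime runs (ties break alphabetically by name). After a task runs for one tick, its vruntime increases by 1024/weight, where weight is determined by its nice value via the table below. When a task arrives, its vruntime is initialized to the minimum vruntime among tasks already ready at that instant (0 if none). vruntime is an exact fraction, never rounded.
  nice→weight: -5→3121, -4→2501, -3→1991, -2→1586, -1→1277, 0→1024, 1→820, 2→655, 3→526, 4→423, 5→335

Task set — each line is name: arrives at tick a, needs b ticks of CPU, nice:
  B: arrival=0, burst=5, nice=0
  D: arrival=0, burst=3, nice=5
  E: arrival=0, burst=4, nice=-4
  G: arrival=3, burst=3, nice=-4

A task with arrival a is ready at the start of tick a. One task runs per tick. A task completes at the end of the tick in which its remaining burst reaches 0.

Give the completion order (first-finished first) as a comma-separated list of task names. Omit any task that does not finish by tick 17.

t=0: vr[B=0 D=0 E=0] → run B
t=1: vr[B=1 D=0 E=0] → run D
t=2: vr[B=1 D=1024/335 E=0] → run E
t=3: vr[B=1 D=1024/335 E=1024/2501 G=1024/2501] → run E
t=4: vr[B=1 D=1024/335 E=2048/2501 G=1024/2501] → run G
t=5: vr[B=1 D=1024/335 E=2048/2501 G=2048/2501] → run E
t=6: vr[B=1 D=1024/335 E=3072/2501 G=2048/2501] → run G
t=7: vr[B=1 D=1024/335 E=3072/2501 G=3072/2501] → run B
t=8: vr[B=2 D=1024/335 E=3072/2501 G=3072/2501] → run E
t=9: vr[B=2 D=1024/335 G=3072/2501] → run G
t=10: vr[B=2 D=1024/335] → run B
t=11: vr[B=3 D=1024/335] → run B
t=12: vr[B=4 D=1024/335] → run D
t=13: vr[B=4 D=2048/335] → run B
t=14: vr[D=2048/335] → run D
t=15: (idle)
t=16: (idle)
t=17: (idle)

completion order = E, G, B, D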